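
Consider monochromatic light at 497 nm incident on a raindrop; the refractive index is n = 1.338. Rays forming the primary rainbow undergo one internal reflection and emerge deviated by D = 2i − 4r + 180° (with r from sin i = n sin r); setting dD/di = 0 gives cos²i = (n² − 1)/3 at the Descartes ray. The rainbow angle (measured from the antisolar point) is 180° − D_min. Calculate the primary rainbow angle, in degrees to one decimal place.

41.4°

cos²i = (1.79024 − 1)/3 = 0.26341; i = arccos(0.51324) = 59.120°.
sin r = sin 59.120°/1.338 = 0.64144; r = 39.899°.
D_min = 2·59.120° − 4·39.899° + 180° = 138.643°.
Rainbow angle = 180° − D_min = 41.357°.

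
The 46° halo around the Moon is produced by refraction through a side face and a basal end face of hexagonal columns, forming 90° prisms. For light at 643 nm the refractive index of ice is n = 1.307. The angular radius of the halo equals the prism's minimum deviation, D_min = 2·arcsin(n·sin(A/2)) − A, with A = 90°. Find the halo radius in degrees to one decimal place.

n·sin(A/2) = 1.307 × sin 45° = 1.307 × 0.7071 = 0.9242.
D_min = 2·arcsin(0.9242) − 90° = 2 × 67.546° − 90° = 45.093°.

45.1°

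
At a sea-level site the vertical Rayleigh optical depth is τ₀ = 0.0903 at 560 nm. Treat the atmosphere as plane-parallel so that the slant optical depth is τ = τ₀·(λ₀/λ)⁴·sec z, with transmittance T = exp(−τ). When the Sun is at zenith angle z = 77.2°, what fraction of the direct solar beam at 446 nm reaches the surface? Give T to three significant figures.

sec 77.2° = 4.5137.
τ = 0.0903 × (560/446)⁴ × 4.5137 = 0.0903 × 2.4855 × 4.5137 = 1.0131.
T = exp(−1.0131) = 0.3631.

0.363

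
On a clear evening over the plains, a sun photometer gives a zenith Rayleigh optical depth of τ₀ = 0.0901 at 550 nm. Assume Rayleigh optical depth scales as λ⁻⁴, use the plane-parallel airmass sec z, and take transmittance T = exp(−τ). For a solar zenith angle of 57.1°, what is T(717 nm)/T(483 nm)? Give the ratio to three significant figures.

Airmass: sec 57.1° = 1.8410.
τ(717 nm) = 0.0901 × (550/717)⁴ × 1.8410 = 0.0901 × 0.3462 × 1.8410 = 0.0574.
τ(483 nm) = 0.0901 × (550/483)⁴ × 1.8410 = 0.0901 × 1.6814 × 1.8410 = 0.2789.
T(717)/T(483) = exp(τ_B − τ_A) = exp(0.2215) = 1.2479.

1.25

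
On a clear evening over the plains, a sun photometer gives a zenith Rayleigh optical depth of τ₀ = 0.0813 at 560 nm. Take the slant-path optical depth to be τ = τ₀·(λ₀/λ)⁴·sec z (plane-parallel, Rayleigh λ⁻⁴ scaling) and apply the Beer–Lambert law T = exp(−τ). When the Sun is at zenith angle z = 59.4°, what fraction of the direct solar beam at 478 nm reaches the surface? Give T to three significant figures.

0.740

sec 59.4° = 1.9645.
τ = 0.0813 × (560/478)⁴ × 1.9645 = 0.0813 × 1.8838 × 1.9645 = 0.3009.
T = exp(−0.3009) = 0.7402.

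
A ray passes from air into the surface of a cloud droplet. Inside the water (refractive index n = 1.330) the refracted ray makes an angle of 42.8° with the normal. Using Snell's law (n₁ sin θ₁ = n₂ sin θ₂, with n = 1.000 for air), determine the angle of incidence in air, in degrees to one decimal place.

Snell: sin θ_i = n · sin θ_r = 1.330 × sin 42.8° = 1.330 × 0.6794 = 0.9037.
θ_i = arcsin(0.9037) = 64.64°.

64.6°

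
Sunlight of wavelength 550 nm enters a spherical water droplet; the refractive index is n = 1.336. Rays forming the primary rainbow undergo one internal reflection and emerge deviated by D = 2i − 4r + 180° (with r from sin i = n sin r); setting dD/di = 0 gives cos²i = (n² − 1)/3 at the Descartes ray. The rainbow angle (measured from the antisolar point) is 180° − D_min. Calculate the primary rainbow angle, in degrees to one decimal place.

cos²i = (1.78490 − 1)/3 = 0.26163; i = arccos(0.51150) = 59.236°.
sin r = sin 59.236°/1.336 = 0.64318; r = 40.029°.
D_min = 2·59.236° − 4·40.029° + 180° = 138.356°.
Rainbow angle = 180° − D_min = 41.644°.

41.6°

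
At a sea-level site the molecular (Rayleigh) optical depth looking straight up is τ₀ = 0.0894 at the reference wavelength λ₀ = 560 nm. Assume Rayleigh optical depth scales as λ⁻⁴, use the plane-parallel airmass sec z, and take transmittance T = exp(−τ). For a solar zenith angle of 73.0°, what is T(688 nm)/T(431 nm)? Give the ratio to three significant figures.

Airmass: sec 73.0° = 3.4203.
τ(688 nm) = 0.0894 × (560/688)⁴ × 3.4203 = 0.0894 × 0.4389 × 3.4203 = 0.1342.
τ(431 nm) = 0.0894 × (560/431)⁴ × 3.4203 = 0.0894 × 2.8500 × 3.4203 = 0.8715.
T(688)/T(431) = exp(τ_B − τ_A) = exp(0.7372) = 2.0902.

2.09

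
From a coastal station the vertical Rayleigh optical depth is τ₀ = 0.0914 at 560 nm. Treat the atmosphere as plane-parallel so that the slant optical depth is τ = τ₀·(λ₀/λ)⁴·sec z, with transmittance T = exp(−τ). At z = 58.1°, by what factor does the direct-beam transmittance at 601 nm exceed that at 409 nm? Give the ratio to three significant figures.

1.61

Airmass: sec 58.1° = 1.8924.
τ(601 nm) = 0.0914 × (560/601)⁴ × 1.8924 = 0.0914 × 0.7538 × 1.8924 = 0.1304.
τ(409 nm) = 0.0914 × (560/409)⁴ × 1.8924 = 0.0914 × 3.5145 × 1.8924 = 0.6079.
T(601)/T(409) = exp(τ_B − τ_A) = exp(0.4775) = 1.6120.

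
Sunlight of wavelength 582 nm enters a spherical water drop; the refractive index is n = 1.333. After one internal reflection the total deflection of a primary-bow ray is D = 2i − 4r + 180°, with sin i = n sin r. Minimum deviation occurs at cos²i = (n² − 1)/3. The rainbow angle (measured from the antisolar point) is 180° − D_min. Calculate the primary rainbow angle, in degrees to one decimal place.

42.1°

cos²i = (1.77689 − 1)/3 = 0.25896; i = arccos(0.50888) = 59.410°.
sin r = sin 59.410°/1.333 = 0.64579; r = 40.225°.
D_min = 2·59.410° − 4·40.225° + 180° = 137.922°.
Rainbow angle = 180° − D_min = 42.078°.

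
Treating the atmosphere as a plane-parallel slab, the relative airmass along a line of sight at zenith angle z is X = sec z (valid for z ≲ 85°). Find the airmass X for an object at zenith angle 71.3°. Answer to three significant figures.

3.12

X = sec z = 1/cos 71.3° = 1/0.3206 = 3.1190.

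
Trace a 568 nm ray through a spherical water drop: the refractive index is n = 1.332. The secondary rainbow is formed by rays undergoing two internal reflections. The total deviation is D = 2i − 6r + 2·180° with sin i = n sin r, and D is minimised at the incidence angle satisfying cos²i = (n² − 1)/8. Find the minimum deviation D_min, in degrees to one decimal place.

cos²i = (1.77422 − 1)/8 = 0.09678; i = arccos(0.31109) = 71.875°.
sin r = sin 71.875°/1.332 = 0.71350; r = 45.520°.
D_min = 2·71.875° − 6·45.520° + 360° = 230.628°.

230.6°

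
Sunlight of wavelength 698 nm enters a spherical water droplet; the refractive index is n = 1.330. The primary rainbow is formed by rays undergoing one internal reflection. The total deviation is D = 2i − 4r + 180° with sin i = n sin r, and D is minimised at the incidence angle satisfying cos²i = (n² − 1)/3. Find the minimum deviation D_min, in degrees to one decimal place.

137.5°

cos²i = (1.76890 − 1)/3 = 0.25630; i = arccos(0.50626) = 59.585°.
sin r = sin 59.585°/1.330 = 0.64841; r = 40.422°.
D_min = 2·59.585° − 4·40.422° + 180° = 137.484°.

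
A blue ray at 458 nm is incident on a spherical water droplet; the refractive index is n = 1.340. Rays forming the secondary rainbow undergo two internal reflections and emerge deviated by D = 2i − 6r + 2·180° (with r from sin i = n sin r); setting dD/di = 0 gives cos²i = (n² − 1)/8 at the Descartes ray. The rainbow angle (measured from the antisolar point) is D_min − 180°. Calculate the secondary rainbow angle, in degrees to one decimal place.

52.7°

cos²i = (1.79560 − 1)/8 = 0.09945; i = arccos(0.31536) = 71.618°.
sin r = sin 71.618°/1.340 = 0.70819; r = 45.088°.
D_min = 2·71.618° − 6·45.088° + 360° = 232.709°.
Rainbow angle = D_min − 180° = 52.709°.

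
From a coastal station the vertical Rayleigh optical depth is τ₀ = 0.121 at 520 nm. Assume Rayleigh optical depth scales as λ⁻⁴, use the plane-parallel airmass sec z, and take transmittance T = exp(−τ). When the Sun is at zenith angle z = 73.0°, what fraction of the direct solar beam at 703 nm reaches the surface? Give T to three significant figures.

sec 73.0° = 3.4203.
τ = 0.121 × (520/703)⁴ × 3.4203 = 0.121 × 0.2994 × 3.4203 = 0.1239.
T = exp(−0.1239) = 0.8835.

0.883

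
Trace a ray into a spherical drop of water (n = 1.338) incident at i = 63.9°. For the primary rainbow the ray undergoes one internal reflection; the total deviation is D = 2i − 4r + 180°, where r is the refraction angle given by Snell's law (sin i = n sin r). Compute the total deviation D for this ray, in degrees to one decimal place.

sin r = sin 63.9° / 1.338 = 0.8980/1.338 = 0.6712; r = 42.16°.
D = 2·63.9° − 4·42.16° + 180° = 127.80° − 168.63° + 180° = 139.17°.

139.2°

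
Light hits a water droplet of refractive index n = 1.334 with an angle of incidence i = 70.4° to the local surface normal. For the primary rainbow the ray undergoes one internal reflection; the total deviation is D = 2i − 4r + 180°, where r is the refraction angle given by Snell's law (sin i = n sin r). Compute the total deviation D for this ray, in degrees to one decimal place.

sin r = sin 70.4° / 1.334 = 0.9421/1.334 = 0.7062; r = 44.93°.
D = 2·70.4° − 4·44.93° + 180° = 140.80° − 179.70° + 180° = 141.10°.

141.1°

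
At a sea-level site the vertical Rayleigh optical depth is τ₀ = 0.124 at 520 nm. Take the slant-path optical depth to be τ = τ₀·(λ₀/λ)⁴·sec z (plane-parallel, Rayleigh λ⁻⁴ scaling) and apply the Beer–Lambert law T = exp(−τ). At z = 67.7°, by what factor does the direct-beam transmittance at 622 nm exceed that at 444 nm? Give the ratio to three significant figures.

Airmass: sec 67.7° = 2.6354.
τ(622 nm) = 0.124 × (520/622)⁴ × 2.6354 = 0.124 × 0.4885 × 2.6354 = 0.1596.
τ(444 nm) = 0.124 × (520/444)⁴ × 2.6354 = 0.124 × 1.8814 × 2.6354 = 0.6148.
T(622)/T(444) = exp(τ_B − τ_A) = exp(0.4552) = 1.5765.

1.58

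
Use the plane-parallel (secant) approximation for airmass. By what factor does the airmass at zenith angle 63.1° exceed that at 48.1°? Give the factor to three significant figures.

X(63.1°)/X(48.1°) = sec 63.1° / sec 48.1° = cos 48.1° / cos 63.1° = 0.6678/0.4524 = 1.4761.

1.48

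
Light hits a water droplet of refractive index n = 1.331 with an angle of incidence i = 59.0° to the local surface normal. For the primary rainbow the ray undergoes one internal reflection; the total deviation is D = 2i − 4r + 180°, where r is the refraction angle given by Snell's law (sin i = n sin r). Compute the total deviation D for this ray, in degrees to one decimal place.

137.6°

sin r = sin 59.0° / 1.331 = 0.8572/1.331 = 0.6440; r = 40.09°.
D = 2·59.0° − 4·40.09° + 180° = 118.00° − 160.36° + 180° = 137.64°.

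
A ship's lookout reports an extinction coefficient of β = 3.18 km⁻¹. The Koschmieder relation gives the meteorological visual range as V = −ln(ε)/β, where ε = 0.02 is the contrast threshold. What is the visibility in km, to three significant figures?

1.23 km

V = −ln(0.02) / 3.18 = 3.912 / 3.18 = 1.2302 km.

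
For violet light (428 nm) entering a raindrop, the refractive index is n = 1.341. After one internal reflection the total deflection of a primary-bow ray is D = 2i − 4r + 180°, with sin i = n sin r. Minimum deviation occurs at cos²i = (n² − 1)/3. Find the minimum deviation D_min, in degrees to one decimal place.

139.1°

cos²i = (1.79828 − 1)/3 = 0.26609; i = arccos(0.51584) = 58.946°.
sin r = sin 58.946°/1.341 = 0.63884; r = 39.705°.
D_min = 2·58.946° − 4·39.705° + 180° = 139.071°.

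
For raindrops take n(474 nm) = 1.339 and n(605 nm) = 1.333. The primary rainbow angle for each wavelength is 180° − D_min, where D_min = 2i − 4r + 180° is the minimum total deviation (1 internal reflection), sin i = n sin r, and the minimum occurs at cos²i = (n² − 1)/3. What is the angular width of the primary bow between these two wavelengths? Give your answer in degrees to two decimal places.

0.86°

At 474 nm (n = 1.339): cos²i = 0.26431 → i = 59.062°, r = 39.834°, D_min = 138.786°, rainbow angle = 41.214°.
At 605 nm (n = 1.333): cos²i = 0.25896 → i = 59.410°, r = 40.225°, D_min = 137.922°, rainbow angle = 42.078°.
Angular width = |41.214° − 42.078°| = 0.865°.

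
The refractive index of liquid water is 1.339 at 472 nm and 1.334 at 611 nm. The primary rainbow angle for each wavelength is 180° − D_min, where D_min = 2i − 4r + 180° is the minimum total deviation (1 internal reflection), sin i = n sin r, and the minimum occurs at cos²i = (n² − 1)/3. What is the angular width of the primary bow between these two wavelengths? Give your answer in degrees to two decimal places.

At 472 nm (n = 1.339): cos²i = 0.26431 → i = 59.062°, r = 39.834°, D_min = 138.786°, rainbow angle = 41.214°.
At 611 nm (n = 1.334): cos²i = 0.25985 → i = 59.352°, r = 40.159°, D_min = 138.067°, rainbow angle = 41.933°.
Angular width = |41.214° − 41.933°| = 0.719°.

0.72°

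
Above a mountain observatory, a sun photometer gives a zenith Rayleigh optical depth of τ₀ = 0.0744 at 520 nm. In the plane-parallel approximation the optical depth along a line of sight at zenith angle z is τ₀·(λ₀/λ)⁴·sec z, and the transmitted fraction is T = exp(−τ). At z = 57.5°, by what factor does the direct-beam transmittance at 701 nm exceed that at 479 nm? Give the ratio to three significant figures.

1.16

Airmass: sec 57.5° = 1.8612.
τ(701 nm) = 0.0744 × (520/701)⁴ × 1.8612 = 0.0744 × 0.3028 × 1.8612 = 0.0419.
τ(479 nm) = 0.0744 × (520/479)⁴ × 1.8612 = 0.0744 × 1.3889 × 1.8612 = 0.1923.
T(701)/T(479) = exp(τ_B − τ_A) = exp(0.1504) = 1.1623.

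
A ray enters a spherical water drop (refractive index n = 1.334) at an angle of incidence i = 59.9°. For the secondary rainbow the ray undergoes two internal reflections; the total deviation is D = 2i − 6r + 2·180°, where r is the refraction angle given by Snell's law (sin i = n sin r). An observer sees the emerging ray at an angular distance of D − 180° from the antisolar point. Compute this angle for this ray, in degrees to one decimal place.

57.2°

sin r = sin 59.9° / 1.334 = 0.8652/1.334 = 0.6485; r = 40.43°.
D = 2·59.9° − 6·40.43° + 2·180° = 119.80° − 242.59° + 360° = 237.21°.
Angle from antisolar point = D − 180° = 57.21°.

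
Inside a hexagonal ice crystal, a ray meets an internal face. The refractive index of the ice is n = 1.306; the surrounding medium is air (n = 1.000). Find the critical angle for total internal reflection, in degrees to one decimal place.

sin θ_c = n_air / n = 1.000 / 1.306 = 0.7657.
θ_c = arcsin(0.7657) = 49.97°.

50.0°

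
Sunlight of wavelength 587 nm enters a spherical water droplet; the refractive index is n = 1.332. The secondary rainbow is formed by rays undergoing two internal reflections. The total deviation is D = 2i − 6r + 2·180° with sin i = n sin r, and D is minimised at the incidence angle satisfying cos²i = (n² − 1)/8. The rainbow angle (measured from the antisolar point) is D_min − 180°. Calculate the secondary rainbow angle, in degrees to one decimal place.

50.6°

cos²i = (1.77422 − 1)/8 = 0.09678; i = arccos(0.31109) = 71.875°.
sin r = sin 71.875°/1.332 = 0.71350; r = 45.520°.
D_min = 2·71.875° − 6·45.520° + 360° = 230.628°.
Rainbow angle = D_min − 180° = 50.628°.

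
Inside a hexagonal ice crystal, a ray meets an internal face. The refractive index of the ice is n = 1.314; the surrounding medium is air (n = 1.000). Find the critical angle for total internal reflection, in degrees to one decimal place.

sin θ_c = n_air / n = 1.000 / 1.314 = 0.7610.
θ_c = arcsin(0.7610) = 49.56°.

49.6°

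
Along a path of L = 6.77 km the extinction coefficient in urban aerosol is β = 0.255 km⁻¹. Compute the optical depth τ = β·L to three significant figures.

1.73

τ = β·L = 0.255 × 6.77 = 1.7263.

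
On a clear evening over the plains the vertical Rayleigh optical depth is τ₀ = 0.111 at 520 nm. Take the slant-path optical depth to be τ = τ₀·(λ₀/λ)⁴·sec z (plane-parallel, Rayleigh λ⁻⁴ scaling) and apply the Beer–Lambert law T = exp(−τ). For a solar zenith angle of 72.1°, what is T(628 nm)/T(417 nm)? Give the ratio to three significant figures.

Airmass: sec 72.1° = 3.2535.
τ(628 nm) = 0.111 × (520/628)⁴ × 3.2535 = 0.111 × 0.4701 × 3.2535 = 0.1698.
τ(417 nm) = 0.111 × (520/417)⁴ × 3.2535 = 0.111 × 2.4181 × 3.2535 = 0.8733.
T(628)/T(417) = exp(τ_B − τ_A) = exp(0.7035) = 2.0208.

2.02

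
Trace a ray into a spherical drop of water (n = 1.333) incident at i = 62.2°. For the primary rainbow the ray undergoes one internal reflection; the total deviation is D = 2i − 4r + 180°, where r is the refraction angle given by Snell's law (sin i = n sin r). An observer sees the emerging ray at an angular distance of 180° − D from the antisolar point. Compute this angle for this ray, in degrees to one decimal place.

sin r = sin 62.2° / 1.333 = 0.8846/1.333 = 0.6636; r = 41.58°.
D = 2·62.2° − 4·41.58° + 180° = 124.40° − 166.30° + 180° = 138.10°.
Angle from antisolar point = 180° − D = 41.90°.

41.9°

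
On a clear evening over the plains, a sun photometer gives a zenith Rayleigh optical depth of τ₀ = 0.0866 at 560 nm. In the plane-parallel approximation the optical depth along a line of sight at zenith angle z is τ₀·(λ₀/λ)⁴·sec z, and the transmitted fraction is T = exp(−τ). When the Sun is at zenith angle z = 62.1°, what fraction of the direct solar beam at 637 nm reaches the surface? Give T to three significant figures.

sec 62.1° = 2.1371.
τ = 0.0866 × (560/637)⁴ × 2.1371 = 0.0866 × 0.5973 × 2.1371 = 0.1105.
T = exp(−0.1105) = 0.8953.

0.895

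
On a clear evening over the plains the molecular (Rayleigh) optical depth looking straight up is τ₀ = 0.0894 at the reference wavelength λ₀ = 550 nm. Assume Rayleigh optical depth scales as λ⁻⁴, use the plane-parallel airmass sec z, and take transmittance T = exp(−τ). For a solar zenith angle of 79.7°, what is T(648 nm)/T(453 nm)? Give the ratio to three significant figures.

Airmass: sec 79.7° = 5.5928.
τ(648 nm) = 0.0894 × (550/648)⁴ × 5.5928 = 0.0894 × 0.5190 × 5.5928 = 0.2595.
τ(453 nm) = 0.0894 × (550/453)⁴ × 5.5928 = 0.0894 × 2.1730 × 5.5928 = 1.0865.
T(648)/T(453) = exp(τ_B − τ_A) = exp(0.8270) = 2.2864.

2.29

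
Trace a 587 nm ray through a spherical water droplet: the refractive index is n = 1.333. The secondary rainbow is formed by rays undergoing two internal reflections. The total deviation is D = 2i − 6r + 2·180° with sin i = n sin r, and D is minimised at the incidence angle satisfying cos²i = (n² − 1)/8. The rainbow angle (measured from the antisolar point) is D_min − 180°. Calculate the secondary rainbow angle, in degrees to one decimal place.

50.9°

cos²i = (1.77689 − 1)/8 = 0.09711; i = arccos(0.31163) = 71.843°.
sin r = sin 71.843°/1.333 = 0.71283; r = 45.466°.
D_min = 2·71.843° − 6·45.466° + 360° = 230.891°.
Rainbow angle = D_min − 180° = 50.891°.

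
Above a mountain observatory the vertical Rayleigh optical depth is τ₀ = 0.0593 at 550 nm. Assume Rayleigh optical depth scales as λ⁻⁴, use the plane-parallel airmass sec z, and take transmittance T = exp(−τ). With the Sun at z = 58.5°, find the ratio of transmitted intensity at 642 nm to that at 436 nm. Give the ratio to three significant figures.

Airmass: sec 58.5° = 1.9139.
τ(642 nm) = 0.0593 × (550/642)⁴ × 1.9139 = 0.0593 × 0.5387 × 1.9139 = 0.0611.
τ(436 nm) = 0.0593 × (550/436)⁴ × 1.9139 = 0.0593 × 2.5322 × 1.9139 = 0.2874.
T(642)/T(436) = exp(τ_B − τ_A) = exp(0.2263) = 1.2539.

1.25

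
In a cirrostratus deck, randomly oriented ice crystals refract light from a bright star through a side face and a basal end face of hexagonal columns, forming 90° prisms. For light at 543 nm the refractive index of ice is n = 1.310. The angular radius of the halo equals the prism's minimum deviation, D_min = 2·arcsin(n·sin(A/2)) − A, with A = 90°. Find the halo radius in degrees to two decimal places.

45.73°

n·sin(A/2) = 1.310 × sin 45° = 1.310 × 0.7071 = 0.9263.
D_min = 2·arcsin(0.9263) − 90° = 2 × 67.867° − 90° = 45.733°.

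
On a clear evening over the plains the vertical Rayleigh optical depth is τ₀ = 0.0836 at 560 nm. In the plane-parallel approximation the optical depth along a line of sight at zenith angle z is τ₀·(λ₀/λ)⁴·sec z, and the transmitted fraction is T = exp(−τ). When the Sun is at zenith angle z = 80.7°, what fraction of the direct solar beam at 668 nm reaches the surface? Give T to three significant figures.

0.775

sec 80.7° = 6.1880.
τ = 0.0836 × (560/668)⁴ × 6.1880 = 0.0836 × 0.4939 × 6.1880 = 0.2555.
T = exp(−0.2555) = 0.7745.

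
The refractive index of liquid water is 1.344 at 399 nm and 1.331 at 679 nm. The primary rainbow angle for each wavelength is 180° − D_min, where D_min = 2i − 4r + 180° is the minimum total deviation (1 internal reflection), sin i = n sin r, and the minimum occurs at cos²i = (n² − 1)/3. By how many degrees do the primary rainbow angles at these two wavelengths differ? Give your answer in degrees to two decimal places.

At 399 nm (n = 1.344): cos²i = 0.26878 → i = 58.772°, r = 39.512°, D_min = 139.495°, rainbow angle = 40.505°.
At 679 nm (n = 1.331): cos²i = 0.25719 → i = 59.527°, r = 40.356°, D_min = 137.630°, rainbow angle = 42.370°.
Angular width = |40.505° − 42.370°| = 1.865°.

1.86°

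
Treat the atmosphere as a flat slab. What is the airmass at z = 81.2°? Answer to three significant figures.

6.54

X = sec z = 1/cos 81.2° = 1/0.1530 = 6.5366.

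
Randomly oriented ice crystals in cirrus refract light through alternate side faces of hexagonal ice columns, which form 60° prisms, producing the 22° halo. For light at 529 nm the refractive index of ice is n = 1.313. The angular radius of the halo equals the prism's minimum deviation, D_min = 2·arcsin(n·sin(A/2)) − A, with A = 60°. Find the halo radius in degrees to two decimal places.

n·sin(A/2) = 1.313 × sin 30° = 1.313 × 0.5000 = 0.6565.
D_min = 2·arcsin(0.6565) − 60° = 2 × 41.033° − 60° = 22.067°.

22.07°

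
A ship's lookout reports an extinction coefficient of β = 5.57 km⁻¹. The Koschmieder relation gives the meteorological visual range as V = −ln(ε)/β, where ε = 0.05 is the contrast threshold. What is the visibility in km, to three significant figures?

V = −ln(0.05) / 5.57 = 2.996 / 5.57 = 0.5378 km.

0.538 km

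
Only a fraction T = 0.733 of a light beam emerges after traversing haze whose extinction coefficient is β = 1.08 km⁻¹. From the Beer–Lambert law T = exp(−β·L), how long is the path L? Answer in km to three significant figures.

0.288 km

Beer–Lambert: T = exp(−βL) ⇒ L = −ln(T)/β = −ln(0.733)/1.08 = 0.3106/1.08 = 0.2876 km.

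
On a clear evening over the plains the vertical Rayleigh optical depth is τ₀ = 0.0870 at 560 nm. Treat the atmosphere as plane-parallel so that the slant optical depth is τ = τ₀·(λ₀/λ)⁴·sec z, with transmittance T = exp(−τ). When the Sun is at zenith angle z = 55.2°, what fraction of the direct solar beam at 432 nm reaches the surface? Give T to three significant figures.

sec 55.2° = 1.7522.
τ = 0.0870 × (560/432)⁴ × 1.7522 = 0.0870 × 2.8237 × 1.7522 = 0.4304.
T = exp(−0.4304) = 0.6502.

0.650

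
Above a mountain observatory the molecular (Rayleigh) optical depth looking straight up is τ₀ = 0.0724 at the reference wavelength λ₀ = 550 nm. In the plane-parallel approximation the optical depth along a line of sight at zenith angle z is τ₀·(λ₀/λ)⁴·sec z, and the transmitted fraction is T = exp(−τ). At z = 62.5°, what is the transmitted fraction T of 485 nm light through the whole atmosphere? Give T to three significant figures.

0.772

sec 62.5° = 2.1657.
τ = 0.0724 × (550/485)⁴ × 2.1657 = 0.0724 × 1.6538 × 2.1657 = 0.2593.
T = exp(−0.2593) = 0.7716.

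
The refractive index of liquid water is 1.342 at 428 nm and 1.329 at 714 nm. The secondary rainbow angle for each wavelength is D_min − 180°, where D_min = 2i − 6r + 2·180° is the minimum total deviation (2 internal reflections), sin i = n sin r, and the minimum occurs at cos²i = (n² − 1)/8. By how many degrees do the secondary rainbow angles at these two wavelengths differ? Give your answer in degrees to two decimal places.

At 428 nm (n = 1.342): cos²i = 0.10012 → i = 71.554°, r = 44.981°, D_min = 233.222°, rainbow angle = 53.222°.
At 714 nm (n = 1.329): cos²i = 0.09578 → i = 71.972°, r = 45.685°, D_min = 229.837°, rainbow angle = 49.837°.
Angular width = |53.222° − 49.837°| = 3.385°.

3.39°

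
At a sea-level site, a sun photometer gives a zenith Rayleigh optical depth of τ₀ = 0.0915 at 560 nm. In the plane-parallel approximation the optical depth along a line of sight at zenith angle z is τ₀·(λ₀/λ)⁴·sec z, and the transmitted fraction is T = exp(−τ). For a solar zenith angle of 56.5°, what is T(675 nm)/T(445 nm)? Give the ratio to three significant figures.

Airmass: sec 56.5° = 1.8118.
τ(675 nm) = 0.0915 × (560/675)⁴ × 1.8118 = 0.0915 × 0.4737 × 1.8118 = 0.0785.
τ(445 nm) = 0.0915 × (560/445)⁴ × 1.8118 = 0.0915 × 2.5079 × 1.8118 = 0.4158.
T(675)/T(445) = exp(τ_B − τ_A) = exp(0.3372) = 1.4011.

1.40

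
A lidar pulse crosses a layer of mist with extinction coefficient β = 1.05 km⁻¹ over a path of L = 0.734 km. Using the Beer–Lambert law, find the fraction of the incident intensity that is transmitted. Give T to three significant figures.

0.463

τ = β·L = 1.05 × 0.734 = 0.7707.
T = exp(−0.7707) = 0.4627.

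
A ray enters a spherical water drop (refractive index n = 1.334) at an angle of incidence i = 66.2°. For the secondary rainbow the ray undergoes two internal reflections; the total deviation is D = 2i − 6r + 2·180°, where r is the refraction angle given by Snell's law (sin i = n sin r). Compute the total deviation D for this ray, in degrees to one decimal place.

232.6°

sin r = sin 66.2° / 1.334 = 0.9150/1.334 = 0.6859; r = 43.30°.
D = 2·66.2° − 6·43.30° + 2·180° = 132.40° − 259.83° + 360° = 232.57°.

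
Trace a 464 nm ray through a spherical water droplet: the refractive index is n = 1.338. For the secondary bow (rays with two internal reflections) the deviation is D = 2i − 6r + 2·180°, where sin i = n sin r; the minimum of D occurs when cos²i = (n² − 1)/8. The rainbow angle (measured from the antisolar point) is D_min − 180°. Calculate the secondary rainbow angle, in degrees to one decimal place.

52.2°

cos²i = (1.79024 − 1)/8 = 0.09878; i = arccos(0.31429) = 71.682°.
sin r = sin 71.682°/1.338 = 0.70951; r = 45.195°.
D_min = 2·71.682° − 6·45.195° + 360° = 232.193°.
Rainbow angle = D_min − 180° = 52.193°.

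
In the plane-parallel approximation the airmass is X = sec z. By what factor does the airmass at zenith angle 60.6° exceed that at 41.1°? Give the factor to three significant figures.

1.54

X(60.6°)/X(41.1°) = sec 60.6° / sec 41.1° = cos 41.1° / cos 60.6° = 0.7536/0.4909 = 1.5351.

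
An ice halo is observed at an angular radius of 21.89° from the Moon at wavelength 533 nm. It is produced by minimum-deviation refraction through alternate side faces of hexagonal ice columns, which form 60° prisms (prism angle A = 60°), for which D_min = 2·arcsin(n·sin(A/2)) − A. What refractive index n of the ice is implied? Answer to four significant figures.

1.311

Rearranging: n = sin((D_min + A)/2) / sin(A/2).
(D_min + A)/2 = (21.89° + 60°)/2 = 40.945°.
n = sin 40.945° / sin 30° = 0.6553 / 0.5000 = 1.3107.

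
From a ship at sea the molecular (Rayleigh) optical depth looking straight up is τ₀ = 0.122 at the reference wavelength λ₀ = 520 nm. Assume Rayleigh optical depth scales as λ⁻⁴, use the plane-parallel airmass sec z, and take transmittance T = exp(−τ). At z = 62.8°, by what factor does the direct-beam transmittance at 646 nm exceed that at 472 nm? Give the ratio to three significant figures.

Airmass: sec 62.8° = 2.1877.
τ(646 nm) = 0.122 × (520/646)⁴ × 2.1877 = 0.122 × 0.4198 × 2.1877 = 0.1121.
τ(472 nm) = 0.122 × (520/472)⁴ × 2.1877 = 0.122 × 1.4731 × 2.1877 = 0.3932.
T(646)/T(472) = exp(τ_B − τ_A) = exp(0.2811) = 1.3246.

1.32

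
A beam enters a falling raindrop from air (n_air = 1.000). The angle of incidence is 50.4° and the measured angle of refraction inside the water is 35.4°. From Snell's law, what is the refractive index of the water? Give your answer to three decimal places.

n = sin θ_i / sin θ_r = sin 50.4° / sin 35.4° = 0.7705 / 0.5793 = 1.3301.

1.330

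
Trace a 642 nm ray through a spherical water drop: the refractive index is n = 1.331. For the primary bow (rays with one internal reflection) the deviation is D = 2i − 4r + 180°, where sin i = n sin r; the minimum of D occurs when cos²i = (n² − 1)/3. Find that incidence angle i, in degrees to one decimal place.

cos²i = (1.331² − 1)/3 = (1.77156 − 1)/3 = 0.25719.
cos i = 0.50714, so i = 59.527°.

59.5°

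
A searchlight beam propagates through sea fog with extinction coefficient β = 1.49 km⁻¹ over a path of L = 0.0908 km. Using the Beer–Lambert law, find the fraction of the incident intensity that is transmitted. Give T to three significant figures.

τ = β·L = 1.49 × 0.0908 = 0.1353.
T = exp(−0.1353) = 0.8735.

0.873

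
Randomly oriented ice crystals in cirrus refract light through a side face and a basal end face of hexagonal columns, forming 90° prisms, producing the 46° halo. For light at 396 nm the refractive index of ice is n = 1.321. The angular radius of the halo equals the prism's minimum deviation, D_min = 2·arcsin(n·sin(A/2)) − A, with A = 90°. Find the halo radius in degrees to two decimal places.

48.16°

n·sin(A/2) = 1.321 × sin 45° = 1.321 × 0.7071 = 0.9341.
D_min = 2·arcsin(0.9341) − 90° = 2 × 69.081° − 90° = 48.163°.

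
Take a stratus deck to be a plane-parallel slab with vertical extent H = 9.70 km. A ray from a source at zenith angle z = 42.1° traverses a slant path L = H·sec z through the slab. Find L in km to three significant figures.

sec z = 1/cos 42.1° = 1.3478.
L = 9.70 × 1.3478 = 13.073 km.

13.1 km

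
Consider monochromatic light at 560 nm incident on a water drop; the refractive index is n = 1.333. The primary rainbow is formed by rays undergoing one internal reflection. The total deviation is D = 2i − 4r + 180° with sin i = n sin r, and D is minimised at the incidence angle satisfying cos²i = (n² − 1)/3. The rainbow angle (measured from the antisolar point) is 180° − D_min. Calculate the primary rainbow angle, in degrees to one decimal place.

42.1°

cos²i = (1.77689 − 1)/3 = 0.25896; i = arccos(0.50888) = 59.410°.
sin r = sin 59.410°/1.333 = 0.64579; r = 40.225°.
D_min = 2·59.410° − 4·40.225° + 180° = 137.922°.
Rainbow angle = 180° − D_min = 42.078°.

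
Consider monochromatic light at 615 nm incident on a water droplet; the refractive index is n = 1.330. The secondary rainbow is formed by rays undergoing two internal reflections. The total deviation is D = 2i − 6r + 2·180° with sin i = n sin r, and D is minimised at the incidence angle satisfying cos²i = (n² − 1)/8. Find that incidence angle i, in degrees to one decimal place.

71.9°

cos²i = (1.330² − 1)/8 = (1.76890 − 1)/8 = 0.09611.
cos i = 0.31002, so i = 71.940°.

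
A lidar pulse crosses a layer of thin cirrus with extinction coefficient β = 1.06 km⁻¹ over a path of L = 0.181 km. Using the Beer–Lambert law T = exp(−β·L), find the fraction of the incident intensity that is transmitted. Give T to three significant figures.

0.825

τ = β·L = 1.06 × 0.181 = 0.1919.
T = exp(−0.1919) = 0.8254.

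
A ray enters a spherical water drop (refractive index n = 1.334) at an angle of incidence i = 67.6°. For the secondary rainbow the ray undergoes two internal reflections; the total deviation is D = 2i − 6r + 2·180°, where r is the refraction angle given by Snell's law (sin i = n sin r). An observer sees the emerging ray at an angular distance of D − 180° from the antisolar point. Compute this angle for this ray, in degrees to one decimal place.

52.0°

sin r = sin 67.6° / 1.334 = 0.9245/1.334 = 0.6931; r = 43.87°.
D = 2·67.6° − 6·43.87° + 2·180° = 135.20° − 263.24° + 360° = 231.96°.
Angle from antisolar point = D − 180° = 51.96°.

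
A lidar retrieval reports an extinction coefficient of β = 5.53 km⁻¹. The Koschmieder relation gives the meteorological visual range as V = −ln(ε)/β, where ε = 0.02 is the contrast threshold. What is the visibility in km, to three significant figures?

V = −ln(0.02) / 5.53 = 3.912 / 5.53 = 0.7074 km.

0.707 km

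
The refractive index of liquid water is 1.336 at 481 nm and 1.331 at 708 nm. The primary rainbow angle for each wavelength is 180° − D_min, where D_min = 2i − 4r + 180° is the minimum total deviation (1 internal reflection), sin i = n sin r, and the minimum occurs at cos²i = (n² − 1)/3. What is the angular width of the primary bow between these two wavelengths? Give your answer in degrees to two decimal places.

At 481 nm (n = 1.336): cos²i = 0.26163 → i = 59.236°, r = 40.029°, D_min = 138.356°, rainbow angle = 41.644°.
At 708 nm (n = 1.331): cos²i = 0.25719 → i = 59.527°, r = 40.356°, D_min = 137.630°, rainbow angle = 42.370°.
Angular width = |41.644° − 42.370°| = 0.726°.

0.73°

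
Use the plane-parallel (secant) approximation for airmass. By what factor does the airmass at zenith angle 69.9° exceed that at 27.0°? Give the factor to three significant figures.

2.59

X(69.9°)/X(27.0°) = sec 69.9° / sec 27.0° = cos 27.0° / cos 69.9° = 0.8910/0.3437 = 2.5927.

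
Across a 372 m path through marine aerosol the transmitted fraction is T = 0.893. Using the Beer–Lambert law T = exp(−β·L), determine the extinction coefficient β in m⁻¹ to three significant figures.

0.000304 m⁻¹

Beer–Lambert: T = exp(−βL) ⇒ β = −ln(T)/L = −ln(0.893)/372 = 0.1132/372 = 0.0003042 m⁻¹.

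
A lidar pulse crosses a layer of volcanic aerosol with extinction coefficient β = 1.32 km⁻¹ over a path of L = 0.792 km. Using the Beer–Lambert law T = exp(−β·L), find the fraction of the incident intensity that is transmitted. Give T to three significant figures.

τ = β·L = 1.32 × 0.792 = 1.0454.
T = exp(−1.0454) = 0.3515.

0.352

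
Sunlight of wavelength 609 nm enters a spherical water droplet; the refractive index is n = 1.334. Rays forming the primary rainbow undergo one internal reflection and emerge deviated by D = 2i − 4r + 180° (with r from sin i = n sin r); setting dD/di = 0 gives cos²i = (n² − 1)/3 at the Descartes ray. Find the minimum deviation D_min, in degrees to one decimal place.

138.1°

cos²i = (1.77956 − 1)/3 = 0.25985; i = arccos(0.50976) = 59.352°.
sin r = sin 59.352°/1.334 = 0.64492; r = 40.159°.
D_min = 2·59.352° − 4·40.159° + 180° = 138.067°.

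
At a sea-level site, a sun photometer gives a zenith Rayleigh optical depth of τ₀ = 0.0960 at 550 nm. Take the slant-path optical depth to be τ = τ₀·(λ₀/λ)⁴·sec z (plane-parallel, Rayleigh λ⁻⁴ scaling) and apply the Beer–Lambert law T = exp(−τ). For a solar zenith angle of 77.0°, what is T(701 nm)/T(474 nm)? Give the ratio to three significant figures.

1.84

Airmass: sec 77.0° = 4.4454.
τ(701 nm) = 0.0960 × (550/701)⁴ × 4.4454 = 0.0960 × 0.3789 × 4.4454 = 0.1617.
τ(474 nm) = 0.0960 × (550/474)⁴ × 4.4454 = 0.0960 × 1.8127 × 4.4454 = 0.7736.
T(701)/T(474) = exp(τ_B − τ_A) = exp(0.6119) = 1.8439.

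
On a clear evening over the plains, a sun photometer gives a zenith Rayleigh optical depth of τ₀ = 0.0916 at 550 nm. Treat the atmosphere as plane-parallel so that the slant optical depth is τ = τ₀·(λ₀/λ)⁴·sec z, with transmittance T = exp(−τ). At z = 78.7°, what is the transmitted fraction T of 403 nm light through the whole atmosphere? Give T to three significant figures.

0.198

sec 78.7° = 5.1034.
τ = 0.0916 × (550/403)⁴ × 5.1034 = 0.0916 × 3.4692 × 5.1034 = 1.6218.
T = exp(−1.6218) = 0.1975.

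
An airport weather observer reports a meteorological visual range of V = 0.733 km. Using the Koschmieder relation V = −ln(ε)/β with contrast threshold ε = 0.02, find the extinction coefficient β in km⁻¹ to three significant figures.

5.34 km⁻¹

β = −ln(0.02) / V = 3.912 / 0.733 = 5.3370 km⁻¹.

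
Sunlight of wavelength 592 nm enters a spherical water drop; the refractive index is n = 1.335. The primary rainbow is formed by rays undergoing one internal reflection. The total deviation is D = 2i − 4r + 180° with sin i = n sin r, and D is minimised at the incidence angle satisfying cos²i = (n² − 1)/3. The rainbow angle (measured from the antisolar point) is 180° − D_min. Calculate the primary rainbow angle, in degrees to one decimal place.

cos²i = (1.78222 − 1)/3 = 0.26074; i = arccos(0.51063) = 59.294°.
sin r = sin 59.294°/1.335 = 0.64405; r = 40.094°.
D_min = 2·59.294° − 4·40.094° + 180° = 138.212°.
Rainbow angle = 180° − D_min = 41.788°.

41.8°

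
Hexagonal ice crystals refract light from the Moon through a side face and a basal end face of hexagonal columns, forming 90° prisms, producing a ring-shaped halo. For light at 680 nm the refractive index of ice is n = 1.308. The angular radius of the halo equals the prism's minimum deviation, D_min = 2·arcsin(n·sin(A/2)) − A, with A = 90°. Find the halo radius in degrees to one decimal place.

45.3°

n·sin(A/2) = 1.308 × sin 45° = 1.308 × 0.7071 = 0.9249.
D_min = 2·arcsin(0.9249) − 90° = 2 × 67.653° − 90° = 45.305°.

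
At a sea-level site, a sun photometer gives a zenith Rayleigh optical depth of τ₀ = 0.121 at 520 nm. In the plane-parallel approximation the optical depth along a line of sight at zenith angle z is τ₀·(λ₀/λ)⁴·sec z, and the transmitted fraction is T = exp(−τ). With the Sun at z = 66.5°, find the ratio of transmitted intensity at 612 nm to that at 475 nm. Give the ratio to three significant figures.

1.32

Airmass: sec 66.5° = 2.5078.
τ(612 nm) = 0.121 × (520/612)⁴ × 2.5078 = 0.121 × 0.5212 × 2.5078 = 0.1582.
τ(475 nm) = 0.121 × (520/475)⁴ × 2.5078 = 0.121 × 1.4363 × 2.5078 = 0.4358.
T(612)/T(475) = exp(τ_B − τ_A) = exp(0.2777) = 1.3201.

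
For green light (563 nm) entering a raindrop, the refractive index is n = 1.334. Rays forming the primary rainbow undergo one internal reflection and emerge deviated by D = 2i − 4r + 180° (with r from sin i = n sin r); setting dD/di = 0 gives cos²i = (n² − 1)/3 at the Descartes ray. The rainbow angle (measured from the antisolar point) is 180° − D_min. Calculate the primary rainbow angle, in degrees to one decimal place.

cos²i = (1.77956 − 1)/3 = 0.25985; i = arccos(0.50976) = 59.352°.
sin r = sin 59.352°/1.334 = 0.64492; r = 40.159°.
D_min = 2·59.352° − 4·40.159° + 180° = 138.067°.
Rainbow angle = 180° − D_min = 41.933°.

41.9°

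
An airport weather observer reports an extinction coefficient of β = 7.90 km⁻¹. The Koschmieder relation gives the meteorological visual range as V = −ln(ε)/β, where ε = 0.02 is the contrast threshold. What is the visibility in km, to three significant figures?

V = −ln(0.02) / 7.90 = 3.912 / 7.90 = 0.4952 km.

0.495 km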